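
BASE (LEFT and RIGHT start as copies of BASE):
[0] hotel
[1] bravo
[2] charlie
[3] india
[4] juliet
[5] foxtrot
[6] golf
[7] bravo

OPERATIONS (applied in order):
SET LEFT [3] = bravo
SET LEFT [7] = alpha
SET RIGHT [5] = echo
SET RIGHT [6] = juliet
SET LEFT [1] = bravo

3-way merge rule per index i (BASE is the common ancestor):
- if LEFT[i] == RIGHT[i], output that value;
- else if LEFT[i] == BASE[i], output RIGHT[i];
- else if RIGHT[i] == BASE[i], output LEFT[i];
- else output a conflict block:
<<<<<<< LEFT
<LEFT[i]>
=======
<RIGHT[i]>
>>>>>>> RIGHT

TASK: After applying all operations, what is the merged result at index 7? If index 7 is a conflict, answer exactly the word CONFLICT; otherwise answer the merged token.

Final LEFT:  [hotel, bravo, charlie, bravo, juliet, foxtrot, golf, alpha]
Final RIGHT: [hotel, bravo, charlie, india, juliet, echo, juliet, bravo]
i=0: L=hotel R=hotel -> agree -> hotel
i=1: L=bravo R=bravo -> agree -> bravo
i=2: L=charlie R=charlie -> agree -> charlie
i=3: L=bravo, R=india=BASE -> take LEFT -> bravo
i=4: L=juliet R=juliet -> agree -> juliet
i=5: L=foxtrot=BASE, R=echo -> take RIGHT -> echo
i=6: L=golf=BASE, R=juliet -> take RIGHT -> juliet
i=7: L=alpha, R=bravo=BASE -> take LEFT -> alpha
Index 7 -> alpha

Answer: alpha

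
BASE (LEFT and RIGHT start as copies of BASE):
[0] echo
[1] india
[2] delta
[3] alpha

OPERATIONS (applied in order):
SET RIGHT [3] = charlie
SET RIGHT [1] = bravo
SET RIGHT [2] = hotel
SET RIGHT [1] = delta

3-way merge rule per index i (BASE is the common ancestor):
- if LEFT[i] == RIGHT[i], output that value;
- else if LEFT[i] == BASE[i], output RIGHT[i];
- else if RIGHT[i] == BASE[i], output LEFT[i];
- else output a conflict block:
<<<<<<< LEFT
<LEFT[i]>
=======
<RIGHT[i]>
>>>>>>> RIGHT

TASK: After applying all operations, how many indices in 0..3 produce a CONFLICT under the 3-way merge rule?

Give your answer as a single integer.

Final LEFT:  [echo, india, delta, alpha]
Final RIGHT: [echo, delta, hotel, charlie]
i=0: L=echo R=echo -> agree -> echo
i=1: L=india=BASE, R=delta -> take RIGHT -> delta
i=2: L=delta=BASE, R=hotel -> take RIGHT -> hotel
i=3: L=alpha=BASE, R=charlie -> take RIGHT -> charlie
Conflict count: 0

Answer: 0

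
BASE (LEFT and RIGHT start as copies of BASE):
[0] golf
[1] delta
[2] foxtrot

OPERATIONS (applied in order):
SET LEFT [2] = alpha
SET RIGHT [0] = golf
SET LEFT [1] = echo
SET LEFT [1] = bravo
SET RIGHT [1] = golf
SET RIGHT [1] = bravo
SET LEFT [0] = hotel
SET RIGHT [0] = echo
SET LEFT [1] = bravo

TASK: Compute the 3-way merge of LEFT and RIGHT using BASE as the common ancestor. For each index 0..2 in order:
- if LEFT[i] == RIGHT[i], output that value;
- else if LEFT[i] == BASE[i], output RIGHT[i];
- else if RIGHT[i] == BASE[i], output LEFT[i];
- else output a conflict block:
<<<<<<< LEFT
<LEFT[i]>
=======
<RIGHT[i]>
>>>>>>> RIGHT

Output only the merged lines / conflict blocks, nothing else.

Answer: <<<<<<< LEFT
hotel
=======
echo
>>>>>>> RIGHT
bravo
alpha

Derivation:
Final LEFT:  [hotel, bravo, alpha]
Final RIGHT: [echo, bravo, foxtrot]
i=0: BASE=golf L=hotel R=echo all differ -> CONFLICT
i=1: L=bravo R=bravo -> agree -> bravo
i=2: L=alpha, R=foxtrot=BASE -> take LEFT -> alpha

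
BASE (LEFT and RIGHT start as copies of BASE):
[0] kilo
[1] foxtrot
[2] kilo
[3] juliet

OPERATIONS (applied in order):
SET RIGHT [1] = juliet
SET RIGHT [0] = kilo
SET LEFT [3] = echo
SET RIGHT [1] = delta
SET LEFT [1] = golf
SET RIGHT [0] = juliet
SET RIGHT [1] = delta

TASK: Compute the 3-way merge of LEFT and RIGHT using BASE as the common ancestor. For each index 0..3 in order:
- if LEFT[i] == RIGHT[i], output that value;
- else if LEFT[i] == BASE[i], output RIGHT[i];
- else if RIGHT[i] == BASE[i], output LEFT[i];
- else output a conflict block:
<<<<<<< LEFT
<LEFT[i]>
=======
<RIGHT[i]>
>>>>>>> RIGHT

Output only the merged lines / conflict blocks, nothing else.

Answer: juliet
<<<<<<< LEFT
golf
=======
delta
>>>>>>> RIGHT
kilo
echo

Derivation:
Final LEFT:  [kilo, golf, kilo, echo]
Final RIGHT: [juliet, delta, kilo, juliet]
i=0: L=kilo=BASE, R=juliet -> take RIGHT -> juliet
i=1: BASE=foxtrot L=golf R=delta all differ -> CONFLICT
i=2: L=kilo R=kilo -> agree -> kilo
i=3: L=echo, R=juliet=BASE -> take LEFT -> echo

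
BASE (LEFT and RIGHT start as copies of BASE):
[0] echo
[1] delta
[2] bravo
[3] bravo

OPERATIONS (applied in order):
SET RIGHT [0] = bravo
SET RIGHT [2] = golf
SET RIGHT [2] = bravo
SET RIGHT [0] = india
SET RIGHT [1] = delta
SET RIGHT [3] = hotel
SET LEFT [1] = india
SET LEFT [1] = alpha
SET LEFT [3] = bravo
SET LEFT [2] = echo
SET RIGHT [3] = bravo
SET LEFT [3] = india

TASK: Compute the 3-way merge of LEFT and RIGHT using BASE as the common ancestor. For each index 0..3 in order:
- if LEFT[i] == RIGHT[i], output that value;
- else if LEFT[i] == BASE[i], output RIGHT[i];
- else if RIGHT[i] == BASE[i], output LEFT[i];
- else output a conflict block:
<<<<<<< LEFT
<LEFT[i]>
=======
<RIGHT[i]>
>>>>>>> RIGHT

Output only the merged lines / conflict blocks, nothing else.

Answer: india
alpha
echo
india

Derivation:
Final LEFT:  [echo, alpha, echo, india]
Final RIGHT: [india, delta, bravo, bravo]
i=0: L=echo=BASE, R=india -> take RIGHT -> india
i=1: L=alpha, R=delta=BASE -> take LEFT -> alpha
i=2: L=echo, R=bravo=BASE -> take LEFT -> echo
i=3: L=india, R=bravo=BASE -> take LEFT -> india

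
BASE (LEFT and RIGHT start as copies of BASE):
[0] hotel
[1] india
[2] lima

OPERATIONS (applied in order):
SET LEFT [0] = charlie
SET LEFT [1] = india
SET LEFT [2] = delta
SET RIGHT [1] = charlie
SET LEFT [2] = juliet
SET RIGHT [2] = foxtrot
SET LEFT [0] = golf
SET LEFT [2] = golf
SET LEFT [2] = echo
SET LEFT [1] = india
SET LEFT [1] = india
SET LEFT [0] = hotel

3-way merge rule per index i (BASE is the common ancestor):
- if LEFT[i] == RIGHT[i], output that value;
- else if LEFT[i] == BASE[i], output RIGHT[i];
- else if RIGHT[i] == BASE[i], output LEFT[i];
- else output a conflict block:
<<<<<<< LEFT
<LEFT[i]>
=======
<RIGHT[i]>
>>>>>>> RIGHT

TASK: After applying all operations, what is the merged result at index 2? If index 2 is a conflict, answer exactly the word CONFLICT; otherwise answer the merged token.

Final LEFT:  [hotel, india, echo]
Final RIGHT: [hotel, charlie, foxtrot]
i=0: L=hotel R=hotel -> agree -> hotel
i=1: L=india=BASE, R=charlie -> take RIGHT -> charlie
i=2: BASE=lima L=echo R=foxtrot all differ -> CONFLICT
Index 2 -> CONFLICT

Answer: CONFLICT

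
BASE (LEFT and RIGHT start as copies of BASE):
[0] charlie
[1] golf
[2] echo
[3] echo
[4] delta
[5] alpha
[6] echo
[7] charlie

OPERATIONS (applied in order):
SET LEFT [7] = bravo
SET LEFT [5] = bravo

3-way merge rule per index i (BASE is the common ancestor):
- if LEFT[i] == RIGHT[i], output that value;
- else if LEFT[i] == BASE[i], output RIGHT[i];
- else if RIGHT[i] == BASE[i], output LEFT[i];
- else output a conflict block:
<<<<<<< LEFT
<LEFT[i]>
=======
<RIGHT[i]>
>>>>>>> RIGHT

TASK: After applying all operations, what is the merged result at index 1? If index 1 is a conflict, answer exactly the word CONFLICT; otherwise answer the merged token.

Answer: golf

Derivation:
Final LEFT:  [charlie, golf, echo, echo, delta, bravo, echo, bravo]
Final RIGHT: [charlie, golf, echo, echo, delta, alpha, echo, charlie]
i=0: L=charlie R=charlie -> agree -> charlie
i=1: L=golf R=golf -> agree -> golf
i=2: L=echo R=echo -> agree -> echo
i=3: L=echo R=echo -> agree -> echo
i=4: L=delta R=delta -> agree -> delta
i=5: L=bravo, R=alpha=BASE -> take LEFT -> bravo
i=6: L=echo R=echo -> agree -> echo
i=7: L=bravo, R=charlie=BASE -> take LEFT -> bravo
Index 1 -> golf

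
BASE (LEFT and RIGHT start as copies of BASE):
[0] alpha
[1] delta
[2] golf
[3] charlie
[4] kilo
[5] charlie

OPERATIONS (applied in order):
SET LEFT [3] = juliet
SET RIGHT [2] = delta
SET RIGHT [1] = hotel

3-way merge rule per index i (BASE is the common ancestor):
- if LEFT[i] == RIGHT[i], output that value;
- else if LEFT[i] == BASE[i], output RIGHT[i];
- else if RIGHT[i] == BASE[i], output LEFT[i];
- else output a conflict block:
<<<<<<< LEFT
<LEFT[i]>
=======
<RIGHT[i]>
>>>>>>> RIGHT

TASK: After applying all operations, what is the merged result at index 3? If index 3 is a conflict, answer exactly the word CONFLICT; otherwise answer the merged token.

Answer: juliet

Derivation:
Final LEFT:  [alpha, delta, golf, juliet, kilo, charlie]
Final RIGHT: [alpha, hotel, delta, charlie, kilo, charlie]
i=0: L=alpha R=alpha -> agree -> alpha
i=1: L=delta=BASE, R=hotel -> take RIGHT -> hotel
i=2: L=golf=BASE, R=delta -> take RIGHT -> delta
i=3: L=juliet, R=charlie=BASE -> take LEFT -> juliet
i=4: L=kilo R=kilo -> agree -> kilo
i=5: L=charlie R=charlie -> agree -> charlie
Index 3 -> juliet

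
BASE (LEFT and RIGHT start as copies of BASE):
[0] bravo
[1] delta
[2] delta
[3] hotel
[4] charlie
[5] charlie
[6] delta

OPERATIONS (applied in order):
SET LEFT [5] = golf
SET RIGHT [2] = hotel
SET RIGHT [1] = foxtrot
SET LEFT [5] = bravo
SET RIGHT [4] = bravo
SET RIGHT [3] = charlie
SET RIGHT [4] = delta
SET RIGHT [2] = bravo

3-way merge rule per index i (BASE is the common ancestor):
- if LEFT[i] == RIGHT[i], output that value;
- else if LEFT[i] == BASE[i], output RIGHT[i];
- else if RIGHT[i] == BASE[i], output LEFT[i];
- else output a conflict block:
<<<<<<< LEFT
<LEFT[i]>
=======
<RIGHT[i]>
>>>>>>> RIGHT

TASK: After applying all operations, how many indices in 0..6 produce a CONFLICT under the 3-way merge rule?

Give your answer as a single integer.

Answer: 0

Derivation:
Final LEFT:  [bravo, delta, delta, hotel, charlie, bravo, delta]
Final RIGHT: [bravo, foxtrot, bravo, charlie, delta, charlie, delta]
i=0: L=bravo R=bravo -> agree -> bravo
i=1: L=delta=BASE, R=foxtrot -> take RIGHT -> foxtrot
i=2: L=delta=BASE, R=bravo -> take RIGHT -> bravo
i=3: L=hotel=BASE, R=charlie -> take RIGHT -> charlie
i=4: L=charlie=BASE, R=delta -> take RIGHT -> delta
i=5: L=bravo, R=charlie=BASE -> take LEFT -> bravo
i=6: L=delta R=delta -> agree -> delta
Conflict count: 0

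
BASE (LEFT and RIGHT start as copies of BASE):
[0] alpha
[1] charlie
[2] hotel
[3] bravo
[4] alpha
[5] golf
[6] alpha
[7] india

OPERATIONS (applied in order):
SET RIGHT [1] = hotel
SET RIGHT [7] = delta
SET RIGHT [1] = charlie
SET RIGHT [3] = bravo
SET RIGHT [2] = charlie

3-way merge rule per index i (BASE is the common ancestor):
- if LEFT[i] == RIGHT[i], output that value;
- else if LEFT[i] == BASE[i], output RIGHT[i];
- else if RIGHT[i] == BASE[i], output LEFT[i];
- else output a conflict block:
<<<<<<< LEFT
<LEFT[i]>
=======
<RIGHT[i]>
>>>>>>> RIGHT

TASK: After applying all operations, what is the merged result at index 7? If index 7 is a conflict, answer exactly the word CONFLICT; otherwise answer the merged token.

Final LEFT:  [alpha, charlie, hotel, bravo, alpha, golf, alpha, india]
Final RIGHT: [alpha, charlie, charlie, bravo, alpha, golf, alpha, delta]
i=0: L=alpha R=alpha -> agree -> alpha
i=1: L=charlie R=charlie -> agree -> charlie
i=2: L=hotel=BASE, R=charlie -> take RIGHT -> charlie
i=3: L=bravo R=bravo -> agree -> bravo
i=4: L=alpha R=alpha -> agree -> alpha
i=5: L=golf R=golf -> agree -> golf
i=6: L=alpha R=alpha -> agree -> alpha
i=7: L=india=BASE, R=delta -> take RIGHT -> delta
Index 7 -> delta

Answer: delta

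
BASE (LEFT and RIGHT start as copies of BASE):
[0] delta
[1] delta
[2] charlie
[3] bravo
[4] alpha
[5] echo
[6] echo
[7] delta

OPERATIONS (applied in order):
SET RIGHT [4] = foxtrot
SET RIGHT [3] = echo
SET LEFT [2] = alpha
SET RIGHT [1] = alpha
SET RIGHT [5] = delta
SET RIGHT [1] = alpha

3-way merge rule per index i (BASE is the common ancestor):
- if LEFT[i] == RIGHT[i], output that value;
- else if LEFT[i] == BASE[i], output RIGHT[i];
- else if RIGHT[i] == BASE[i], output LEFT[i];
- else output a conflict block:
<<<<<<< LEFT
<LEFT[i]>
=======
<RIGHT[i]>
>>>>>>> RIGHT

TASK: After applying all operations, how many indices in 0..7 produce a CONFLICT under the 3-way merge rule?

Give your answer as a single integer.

Final LEFT:  [delta, delta, alpha, bravo, alpha, echo, echo, delta]
Final RIGHT: [delta, alpha, charlie, echo, foxtrot, delta, echo, delta]
i=0: L=delta R=delta -> agree -> delta
i=1: L=delta=BASE, R=alpha -> take RIGHT -> alpha
i=2: L=alpha, R=charlie=BASE -> take LEFT -> alpha
i=3: L=bravo=BASE, R=echo -> take RIGHT -> echo
i=4: L=alpha=BASE, R=foxtrot -> take RIGHT -> foxtrot
i=5: L=echo=BASE, R=delta -> take RIGHT -> delta
i=6: L=echo R=echo -> agree -> echo
i=7: L=delta R=delta -> agree -> delta
Conflict count: 0

Answer: 0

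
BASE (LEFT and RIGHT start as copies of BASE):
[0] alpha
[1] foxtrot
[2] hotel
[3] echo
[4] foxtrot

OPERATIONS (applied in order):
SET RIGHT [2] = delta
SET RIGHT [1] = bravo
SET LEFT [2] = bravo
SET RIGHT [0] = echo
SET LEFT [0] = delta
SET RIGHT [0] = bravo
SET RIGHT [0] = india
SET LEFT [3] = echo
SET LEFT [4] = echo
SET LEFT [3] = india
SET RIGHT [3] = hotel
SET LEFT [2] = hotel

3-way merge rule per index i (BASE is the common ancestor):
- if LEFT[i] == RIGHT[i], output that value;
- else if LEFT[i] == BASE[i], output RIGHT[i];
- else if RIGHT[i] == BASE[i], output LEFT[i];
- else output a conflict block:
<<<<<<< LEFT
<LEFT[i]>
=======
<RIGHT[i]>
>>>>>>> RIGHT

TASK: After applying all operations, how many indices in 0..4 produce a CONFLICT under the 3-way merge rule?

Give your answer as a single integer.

Final LEFT:  [delta, foxtrot, hotel, india, echo]
Final RIGHT: [india, bravo, delta, hotel, foxtrot]
i=0: BASE=alpha L=delta R=india all differ -> CONFLICT
i=1: L=foxtrot=BASE, R=bravo -> take RIGHT -> bravo
i=2: L=hotel=BASE, R=delta -> take RIGHT -> delta
i=3: BASE=echo L=india R=hotel all differ -> CONFLICT
i=4: L=echo, R=foxtrot=BASE -> take LEFT -> echo
Conflict count: 2

Answer: 2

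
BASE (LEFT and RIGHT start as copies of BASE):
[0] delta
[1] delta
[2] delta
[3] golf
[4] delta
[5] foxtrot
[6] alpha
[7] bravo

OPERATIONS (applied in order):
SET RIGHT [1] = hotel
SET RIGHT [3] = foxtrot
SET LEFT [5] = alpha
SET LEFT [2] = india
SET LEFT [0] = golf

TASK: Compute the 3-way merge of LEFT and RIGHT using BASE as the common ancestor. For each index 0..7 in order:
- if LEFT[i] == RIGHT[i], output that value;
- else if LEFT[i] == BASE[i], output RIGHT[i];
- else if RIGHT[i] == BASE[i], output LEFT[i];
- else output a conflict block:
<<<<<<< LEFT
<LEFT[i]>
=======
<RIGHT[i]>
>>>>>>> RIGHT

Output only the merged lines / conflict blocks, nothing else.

Final LEFT:  [golf, delta, india, golf, delta, alpha, alpha, bravo]
Final RIGHT: [delta, hotel, delta, foxtrot, delta, foxtrot, alpha, bravo]
i=0: L=golf, R=delta=BASE -> take LEFT -> golf
i=1: L=delta=BASE, R=hotel -> take RIGHT -> hotel
i=2: L=india, R=delta=BASE -> take LEFT -> india
i=3: L=golf=BASE, R=foxtrot -> take RIGHT -> foxtrot
i=4: L=delta R=delta -> agree -> delta
i=5: L=alpha, R=foxtrot=BASE -> take LEFT -> alpha
i=6: L=alpha R=alpha -> agree -> alpha
i=7: L=bravo R=bravo -> agree -> bravo

Answer: golf
hotel
india
foxtrot
delta
alpha
alpha
bravo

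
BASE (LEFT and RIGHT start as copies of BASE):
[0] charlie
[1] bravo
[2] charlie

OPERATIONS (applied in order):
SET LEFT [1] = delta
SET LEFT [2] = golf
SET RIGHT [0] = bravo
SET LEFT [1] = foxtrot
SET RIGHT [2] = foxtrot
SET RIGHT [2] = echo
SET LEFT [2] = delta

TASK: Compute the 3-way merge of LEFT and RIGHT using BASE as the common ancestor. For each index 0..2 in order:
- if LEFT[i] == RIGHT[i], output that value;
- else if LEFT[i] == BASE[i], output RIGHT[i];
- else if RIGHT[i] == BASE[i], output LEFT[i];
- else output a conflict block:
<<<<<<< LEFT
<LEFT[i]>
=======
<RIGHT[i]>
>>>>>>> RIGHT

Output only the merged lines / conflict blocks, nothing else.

Answer: bravo
foxtrot
<<<<<<< LEFT
delta
=======
echo
>>>>>>> RIGHT

Derivation:
Final LEFT:  [charlie, foxtrot, delta]
Final RIGHT: [bravo, bravo, echo]
i=0: L=charlie=BASE, R=bravo -> take RIGHT -> bravo
i=1: L=foxtrot, R=bravo=BASE -> take LEFT -> foxtrot
i=2: BASE=charlie L=delta R=echo all differ -> CONFLICT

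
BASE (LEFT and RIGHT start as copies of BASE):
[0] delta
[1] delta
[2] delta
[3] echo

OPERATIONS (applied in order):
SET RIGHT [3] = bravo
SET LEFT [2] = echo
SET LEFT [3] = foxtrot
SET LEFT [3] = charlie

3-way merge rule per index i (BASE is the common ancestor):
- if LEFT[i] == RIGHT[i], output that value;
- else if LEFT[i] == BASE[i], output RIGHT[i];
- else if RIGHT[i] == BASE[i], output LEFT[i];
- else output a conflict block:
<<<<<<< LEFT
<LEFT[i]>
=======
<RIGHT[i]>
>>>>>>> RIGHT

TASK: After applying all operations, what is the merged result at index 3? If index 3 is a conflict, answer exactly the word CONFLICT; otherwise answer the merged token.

Answer: CONFLICT

Derivation:
Final LEFT:  [delta, delta, echo, charlie]
Final RIGHT: [delta, delta, delta, bravo]
i=0: L=delta R=delta -> agree -> delta
i=1: L=delta R=delta -> agree -> delta
i=2: L=echo, R=delta=BASE -> take LEFT -> echo
i=3: BASE=echo L=charlie R=bravo all differ -> CONFLICT
Index 3 -> CONFLICT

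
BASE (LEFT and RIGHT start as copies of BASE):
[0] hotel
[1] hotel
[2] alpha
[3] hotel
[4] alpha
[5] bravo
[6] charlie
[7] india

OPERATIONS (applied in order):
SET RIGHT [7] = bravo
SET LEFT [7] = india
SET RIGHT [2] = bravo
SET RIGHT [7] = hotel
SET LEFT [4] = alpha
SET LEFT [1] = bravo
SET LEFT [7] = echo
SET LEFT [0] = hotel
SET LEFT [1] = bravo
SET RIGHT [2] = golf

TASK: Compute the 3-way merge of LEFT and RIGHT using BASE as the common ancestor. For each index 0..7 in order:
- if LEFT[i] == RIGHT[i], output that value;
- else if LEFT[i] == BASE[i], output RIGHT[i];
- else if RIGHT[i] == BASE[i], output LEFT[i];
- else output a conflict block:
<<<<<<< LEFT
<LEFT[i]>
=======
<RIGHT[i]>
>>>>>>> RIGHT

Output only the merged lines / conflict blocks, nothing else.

Final LEFT:  [hotel, bravo, alpha, hotel, alpha, bravo, charlie, echo]
Final RIGHT: [hotel, hotel, golf, hotel, alpha, bravo, charlie, hotel]
i=0: L=hotel R=hotel -> agree -> hotel
i=1: L=bravo, R=hotel=BASE -> take LEFT -> bravo
i=2: L=alpha=BASE, R=golf -> take RIGHT -> golf
i=3: L=hotel R=hotel -> agree -> hotel
i=4: L=alpha R=alpha -> agree -> alpha
i=5: L=bravo R=bravo -> agree -> bravo
i=6: L=charlie R=charlie -> agree -> charlie
i=7: BASE=india L=echo R=hotel all differ -> CONFLICT

Answer: hotel
bravo
golf
hotel
alpha
bravo
charlie
<<<<<<< LEFT
echo
=======
hotel
>>>>>>> RIGHT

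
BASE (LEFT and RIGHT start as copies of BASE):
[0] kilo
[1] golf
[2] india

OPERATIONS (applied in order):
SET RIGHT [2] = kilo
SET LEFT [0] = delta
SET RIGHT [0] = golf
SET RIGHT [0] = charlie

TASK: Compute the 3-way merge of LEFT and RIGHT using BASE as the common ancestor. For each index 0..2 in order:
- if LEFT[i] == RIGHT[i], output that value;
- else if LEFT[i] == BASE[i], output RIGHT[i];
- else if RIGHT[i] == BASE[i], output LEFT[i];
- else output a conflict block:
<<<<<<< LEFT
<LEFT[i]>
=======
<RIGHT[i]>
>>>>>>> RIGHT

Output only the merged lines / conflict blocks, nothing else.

Final LEFT:  [delta, golf, india]
Final RIGHT: [charlie, golf, kilo]
i=0: BASE=kilo L=delta R=charlie all differ -> CONFLICT
i=1: L=golf R=golf -> agree -> golf
i=2: L=india=BASE, R=kilo -> take RIGHT -> kilo

Answer: <<<<<<< LEFT
delta
=======
charlie
>>>>>>> RIGHT
golf
kilo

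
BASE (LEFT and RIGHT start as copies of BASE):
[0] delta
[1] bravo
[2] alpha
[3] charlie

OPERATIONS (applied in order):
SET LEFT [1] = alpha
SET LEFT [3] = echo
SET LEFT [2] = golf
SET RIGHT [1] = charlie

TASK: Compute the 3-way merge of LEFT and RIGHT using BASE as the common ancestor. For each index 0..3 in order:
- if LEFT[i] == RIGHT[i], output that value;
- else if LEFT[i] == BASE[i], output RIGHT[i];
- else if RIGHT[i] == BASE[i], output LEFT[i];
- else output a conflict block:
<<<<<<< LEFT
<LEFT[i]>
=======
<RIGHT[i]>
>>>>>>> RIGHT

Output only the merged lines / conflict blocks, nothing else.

Final LEFT:  [delta, alpha, golf, echo]
Final RIGHT: [delta, charlie, alpha, charlie]
i=0: L=delta R=delta -> agree -> delta
i=1: BASE=bravo L=alpha R=charlie all differ -> CONFLICT
i=2: L=golf, R=alpha=BASE -> take LEFT -> golf
i=3: L=echo, R=charlie=BASE -> take LEFT -> echo

Answer: delta
<<<<<<< LEFT
alpha
=======
charlie
>>>>>>> RIGHT
golf
echo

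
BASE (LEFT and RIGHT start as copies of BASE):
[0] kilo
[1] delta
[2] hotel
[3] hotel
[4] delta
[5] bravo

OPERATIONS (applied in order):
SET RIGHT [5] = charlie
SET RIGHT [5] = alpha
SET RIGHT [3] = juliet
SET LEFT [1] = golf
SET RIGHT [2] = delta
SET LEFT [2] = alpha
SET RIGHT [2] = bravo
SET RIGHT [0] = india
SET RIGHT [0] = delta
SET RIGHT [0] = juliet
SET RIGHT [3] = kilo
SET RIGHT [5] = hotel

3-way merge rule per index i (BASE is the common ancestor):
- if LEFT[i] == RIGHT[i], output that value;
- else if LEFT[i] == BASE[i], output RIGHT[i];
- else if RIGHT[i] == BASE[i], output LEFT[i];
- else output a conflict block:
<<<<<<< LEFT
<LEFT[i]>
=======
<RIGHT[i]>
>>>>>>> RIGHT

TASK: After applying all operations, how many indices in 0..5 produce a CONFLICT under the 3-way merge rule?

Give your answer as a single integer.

Final LEFT:  [kilo, golf, alpha, hotel, delta, bravo]
Final RIGHT: [juliet, delta, bravo, kilo, delta, hotel]
i=0: L=kilo=BASE, R=juliet -> take RIGHT -> juliet
i=1: L=golf, R=delta=BASE -> take LEFT -> golf
i=2: BASE=hotel L=alpha R=bravo all differ -> CONFLICT
i=3: L=hotel=BASE, R=kilo -> take RIGHT -> kilo
i=4: L=delta R=delta -> agree -> delta
i=5: L=bravo=BASE, R=hotel -> take RIGHT -> hotel
Conflict count: 1

Answer: 1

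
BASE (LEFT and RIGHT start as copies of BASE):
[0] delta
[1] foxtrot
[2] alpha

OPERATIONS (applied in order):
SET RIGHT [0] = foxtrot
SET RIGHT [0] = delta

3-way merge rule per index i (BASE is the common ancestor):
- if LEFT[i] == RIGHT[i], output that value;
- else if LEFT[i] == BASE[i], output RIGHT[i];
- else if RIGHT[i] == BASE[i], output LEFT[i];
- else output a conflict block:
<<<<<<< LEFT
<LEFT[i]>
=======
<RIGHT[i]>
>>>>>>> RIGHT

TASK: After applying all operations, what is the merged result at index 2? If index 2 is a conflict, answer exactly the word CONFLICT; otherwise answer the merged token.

Final LEFT:  [delta, foxtrot, alpha]
Final RIGHT: [delta, foxtrot, alpha]
i=0: L=delta R=delta -> agree -> delta
i=1: L=foxtrot R=foxtrot -> agree -> foxtrot
i=2: L=alpha R=alpha -> agree -> alpha
Index 2 -> alpha

Answer: alpha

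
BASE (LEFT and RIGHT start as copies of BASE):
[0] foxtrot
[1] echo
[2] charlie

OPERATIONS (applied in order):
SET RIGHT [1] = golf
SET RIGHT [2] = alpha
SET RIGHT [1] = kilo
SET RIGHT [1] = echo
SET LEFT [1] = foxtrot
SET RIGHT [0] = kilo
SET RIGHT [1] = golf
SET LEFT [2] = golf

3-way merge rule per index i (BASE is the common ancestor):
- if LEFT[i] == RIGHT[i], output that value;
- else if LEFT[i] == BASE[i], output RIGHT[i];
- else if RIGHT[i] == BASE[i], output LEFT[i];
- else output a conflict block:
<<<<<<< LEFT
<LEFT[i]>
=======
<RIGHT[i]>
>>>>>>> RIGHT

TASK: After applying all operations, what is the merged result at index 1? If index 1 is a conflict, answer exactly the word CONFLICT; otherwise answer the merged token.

Answer: CONFLICT

Derivation:
Final LEFT:  [foxtrot, foxtrot, golf]
Final RIGHT: [kilo, golf, alpha]
i=0: L=foxtrot=BASE, R=kilo -> take RIGHT -> kilo
i=1: BASE=echo L=foxtrot R=golf all differ -> CONFLICT
i=2: BASE=charlie L=golf R=alpha all differ -> CONFLICT
Index 1 -> CONFLICT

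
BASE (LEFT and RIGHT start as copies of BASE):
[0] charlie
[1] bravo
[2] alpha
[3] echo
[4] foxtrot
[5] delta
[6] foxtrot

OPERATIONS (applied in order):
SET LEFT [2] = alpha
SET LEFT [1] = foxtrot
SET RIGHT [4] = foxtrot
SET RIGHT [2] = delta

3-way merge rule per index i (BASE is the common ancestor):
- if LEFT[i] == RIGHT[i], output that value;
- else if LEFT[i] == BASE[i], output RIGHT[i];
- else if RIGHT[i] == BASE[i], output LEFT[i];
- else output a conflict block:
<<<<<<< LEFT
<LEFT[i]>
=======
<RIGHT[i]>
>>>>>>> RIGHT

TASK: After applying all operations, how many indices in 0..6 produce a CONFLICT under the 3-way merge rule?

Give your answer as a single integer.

Final LEFT:  [charlie, foxtrot, alpha, echo, foxtrot, delta, foxtrot]
Final RIGHT: [charlie, bravo, delta, echo, foxtrot, delta, foxtrot]
i=0: L=charlie R=charlie -> agree -> charlie
i=1: L=foxtrot, R=bravo=BASE -> take LEFT -> foxtrot
i=2: L=alpha=BASE, R=delta -> take RIGHT -> delta
i=3: L=echo R=echo -> agree -> echo
i=4: L=foxtrot R=foxtrot -> agree -> foxtrot
i=5: L=delta R=delta -> agree -> delta
i=6: L=foxtrot R=foxtrot -> agree -> foxtrot
Conflict count: 0

Answer: 0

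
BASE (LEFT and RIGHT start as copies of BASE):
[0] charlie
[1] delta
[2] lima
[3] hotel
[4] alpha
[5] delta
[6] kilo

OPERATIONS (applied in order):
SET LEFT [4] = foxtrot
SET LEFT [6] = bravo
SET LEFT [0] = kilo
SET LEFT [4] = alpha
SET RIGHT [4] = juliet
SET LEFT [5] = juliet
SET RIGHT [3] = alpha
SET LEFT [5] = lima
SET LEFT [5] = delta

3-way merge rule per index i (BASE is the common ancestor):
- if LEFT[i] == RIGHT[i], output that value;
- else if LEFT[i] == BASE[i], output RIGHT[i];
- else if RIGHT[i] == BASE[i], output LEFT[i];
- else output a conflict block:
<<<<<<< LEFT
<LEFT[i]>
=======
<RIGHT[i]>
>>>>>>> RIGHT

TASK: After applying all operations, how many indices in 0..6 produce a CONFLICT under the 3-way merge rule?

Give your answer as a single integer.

Final LEFT:  [kilo, delta, lima, hotel, alpha, delta, bravo]
Final RIGHT: [charlie, delta, lima, alpha, juliet, delta, kilo]
i=0: L=kilo, R=charlie=BASE -> take LEFT -> kilo
i=1: L=delta R=delta -> agree -> delta
i=2: L=lima R=lima -> agree -> lima
i=3: L=hotel=BASE, R=alpha -> take RIGHT -> alpha
i=4: L=alpha=BASE, R=juliet -> take RIGHT -> juliet
i=5: L=delta R=delta -> agree -> delta
i=6: L=bravo, R=kilo=BASE -> take LEFT -> bravo
Conflict count: 0

Answer: 0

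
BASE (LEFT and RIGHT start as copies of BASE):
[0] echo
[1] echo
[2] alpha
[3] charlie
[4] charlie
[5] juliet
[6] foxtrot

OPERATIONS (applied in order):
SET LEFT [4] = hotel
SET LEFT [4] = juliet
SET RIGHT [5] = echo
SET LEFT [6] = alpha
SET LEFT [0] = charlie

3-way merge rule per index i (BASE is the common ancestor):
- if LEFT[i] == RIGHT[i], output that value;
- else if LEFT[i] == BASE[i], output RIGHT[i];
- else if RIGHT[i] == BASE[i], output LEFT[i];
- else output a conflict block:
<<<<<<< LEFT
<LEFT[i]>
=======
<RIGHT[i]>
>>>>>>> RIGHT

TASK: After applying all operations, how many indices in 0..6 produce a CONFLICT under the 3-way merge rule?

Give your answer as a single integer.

Final LEFT:  [charlie, echo, alpha, charlie, juliet, juliet, alpha]
Final RIGHT: [echo, echo, alpha, charlie, charlie, echo, foxtrot]
i=0: L=charlie, R=echo=BASE -> take LEFT -> charlie
i=1: L=echo R=echo -> agree -> echo
i=2: L=alpha R=alpha -> agree -> alpha
i=3: L=charlie R=charlie -> agree -> charlie
i=4: L=juliet, R=charlie=BASE -> take LEFT -> juliet
i=5: L=juliet=BASE, R=echo -> take RIGHT -> echo
i=6: L=alpha, R=foxtrot=BASE -> take LEFT -> alpha
Conflict count: 0

Answer: 0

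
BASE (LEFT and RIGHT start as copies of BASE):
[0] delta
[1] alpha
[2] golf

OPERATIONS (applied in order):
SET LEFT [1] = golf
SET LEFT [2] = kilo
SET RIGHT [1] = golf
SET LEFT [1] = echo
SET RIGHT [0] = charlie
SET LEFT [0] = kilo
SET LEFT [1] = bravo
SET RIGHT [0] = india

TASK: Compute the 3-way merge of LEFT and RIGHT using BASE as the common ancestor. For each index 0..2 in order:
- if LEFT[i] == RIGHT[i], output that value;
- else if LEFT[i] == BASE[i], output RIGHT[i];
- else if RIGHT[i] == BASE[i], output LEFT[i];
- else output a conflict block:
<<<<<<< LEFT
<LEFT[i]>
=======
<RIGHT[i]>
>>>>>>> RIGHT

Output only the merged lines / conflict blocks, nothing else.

Answer: <<<<<<< LEFT
kilo
=======
india
>>>>>>> RIGHT
<<<<<<< LEFT
bravo
=======
golf
>>>>>>> RIGHT
kilo

Derivation:
Final LEFT:  [kilo, bravo, kilo]
Final RIGHT: [india, golf, golf]
i=0: BASE=delta L=kilo R=india all differ -> CONFLICT
i=1: BASE=alpha L=bravo R=golf all differ -> CONFLICT
i=2: L=kilo, R=golf=BASE -> take LEFT -> kilo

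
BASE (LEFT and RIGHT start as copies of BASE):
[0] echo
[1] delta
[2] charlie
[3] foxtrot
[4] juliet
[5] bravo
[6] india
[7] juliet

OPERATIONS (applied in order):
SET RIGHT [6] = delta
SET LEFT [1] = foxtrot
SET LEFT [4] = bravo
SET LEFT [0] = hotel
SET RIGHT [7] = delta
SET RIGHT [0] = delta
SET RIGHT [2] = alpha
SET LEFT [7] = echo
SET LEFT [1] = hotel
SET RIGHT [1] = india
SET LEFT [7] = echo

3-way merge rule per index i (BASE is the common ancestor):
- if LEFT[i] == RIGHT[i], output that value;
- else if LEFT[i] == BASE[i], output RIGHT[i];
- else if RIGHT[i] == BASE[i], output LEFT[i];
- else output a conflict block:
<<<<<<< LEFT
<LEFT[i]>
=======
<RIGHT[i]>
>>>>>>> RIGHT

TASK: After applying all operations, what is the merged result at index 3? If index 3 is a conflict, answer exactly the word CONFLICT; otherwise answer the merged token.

Answer: foxtrot

Derivation:
Final LEFT:  [hotel, hotel, charlie, foxtrot, bravo, bravo, india, echo]
Final RIGHT: [delta, india, alpha, foxtrot, juliet, bravo, delta, delta]
i=0: BASE=echo L=hotel R=delta all differ -> CONFLICT
i=1: BASE=delta L=hotel R=india all differ -> CONFLICT
i=2: L=charlie=BASE, R=alpha -> take RIGHT -> alpha
i=3: L=foxtrot R=foxtrot -> agree -> foxtrot
i=4: L=bravo, R=juliet=BASE -> take LEFT -> bravo
i=5: L=bravo R=bravo -> agree -> bravo
i=6: L=india=BASE, R=delta -> take RIGHT -> delta
i=7: BASE=juliet L=echo R=delta all differ -> CONFLICT
Index 3 -> foxtrot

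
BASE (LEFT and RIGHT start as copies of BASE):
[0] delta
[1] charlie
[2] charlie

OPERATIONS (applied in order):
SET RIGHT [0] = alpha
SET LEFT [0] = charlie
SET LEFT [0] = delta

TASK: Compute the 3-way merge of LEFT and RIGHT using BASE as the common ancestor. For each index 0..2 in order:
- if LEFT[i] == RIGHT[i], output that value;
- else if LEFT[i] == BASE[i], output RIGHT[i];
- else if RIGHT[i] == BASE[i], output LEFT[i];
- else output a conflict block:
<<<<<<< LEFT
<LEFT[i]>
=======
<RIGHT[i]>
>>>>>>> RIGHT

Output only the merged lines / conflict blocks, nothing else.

Final LEFT:  [delta, charlie, charlie]
Final RIGHT: [alpha, charlie, charlie]
i=0: L=delta=BASE, R=alpha -> take RIGHT -> alpha
i=1: L=charlie R=charlie -> agree -> charlie
i=2: L=charlie R=charlie -> agree -> charlie

Answer: alpha
charlie
charlie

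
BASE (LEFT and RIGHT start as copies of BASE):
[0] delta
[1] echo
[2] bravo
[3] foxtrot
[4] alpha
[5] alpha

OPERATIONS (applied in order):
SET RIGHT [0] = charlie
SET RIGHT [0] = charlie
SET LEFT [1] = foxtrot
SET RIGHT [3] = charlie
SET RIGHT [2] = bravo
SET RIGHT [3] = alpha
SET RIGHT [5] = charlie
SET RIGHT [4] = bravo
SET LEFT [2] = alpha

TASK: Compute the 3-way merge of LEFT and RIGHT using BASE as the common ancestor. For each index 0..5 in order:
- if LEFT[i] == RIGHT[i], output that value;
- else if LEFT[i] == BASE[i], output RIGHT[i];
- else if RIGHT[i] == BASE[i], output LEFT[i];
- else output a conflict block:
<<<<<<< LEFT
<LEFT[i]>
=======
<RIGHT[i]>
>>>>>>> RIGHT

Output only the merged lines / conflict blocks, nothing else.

Final LEFT:  [delta, foxtrot, alpha, foxtrot, alpha, alpha]
Final RIGHT: [charlie, echo, bravo, alpha, bravo, charlie]
i=0: L=delta=BASE, R=charlie -> take RIGHT -> charlie
i=1: L=foxtrot, R=echo=BASE -> take LEFT -> foxtrot
i=2: L=alpha, R=bravo=BASE -> take LEFT -> alpha
i=3: L=foxtrot=BASE, R=alpha -> take RIGHT -> alpha
i=4: L=alpha=BASE, R=bravo -> take RIGHT -> bravo
i=5: L=alpha=BASE, R=charlie -> take RIGHT -> charlie

Answer: charlie
foxtrot
alpha
alpha
bravo
charlie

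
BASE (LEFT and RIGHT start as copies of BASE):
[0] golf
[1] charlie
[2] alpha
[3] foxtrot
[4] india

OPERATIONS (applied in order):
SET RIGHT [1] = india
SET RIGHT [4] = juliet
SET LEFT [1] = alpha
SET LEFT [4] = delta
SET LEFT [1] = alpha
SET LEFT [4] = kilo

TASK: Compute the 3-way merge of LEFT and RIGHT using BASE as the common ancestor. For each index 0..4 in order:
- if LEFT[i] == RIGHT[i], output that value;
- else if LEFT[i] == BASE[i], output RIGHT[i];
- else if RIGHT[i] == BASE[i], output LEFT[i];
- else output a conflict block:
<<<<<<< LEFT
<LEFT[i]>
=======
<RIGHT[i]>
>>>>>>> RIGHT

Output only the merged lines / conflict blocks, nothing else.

Answer: golf
<<<<<<< LEFT
alpha
=======
india
>>>>>>> RIGHT
alpha
foxtrot
<<<<<<< LEFT
kilo
=======
juliet
>>>>>>> RIGHT

Derivation:
Final LEFT:  [golf, alpha, alpha, foxtrot, kilo]
Final RIGHT: [golf, india, alpha, foxtrot, juliet]
i=0: L=golf R=golf -> agree -> golf
i=1: BASE=charlie L=alpha R=india all differ -> CONFLICT
i=2: L=alpha R=alpha -> agree -> alpha
i=3: L=foxtrot R=foxtrot -> agree -> foxtrot
i=4: BASE=india L=kilo R=juliet all differ -> CONFLICT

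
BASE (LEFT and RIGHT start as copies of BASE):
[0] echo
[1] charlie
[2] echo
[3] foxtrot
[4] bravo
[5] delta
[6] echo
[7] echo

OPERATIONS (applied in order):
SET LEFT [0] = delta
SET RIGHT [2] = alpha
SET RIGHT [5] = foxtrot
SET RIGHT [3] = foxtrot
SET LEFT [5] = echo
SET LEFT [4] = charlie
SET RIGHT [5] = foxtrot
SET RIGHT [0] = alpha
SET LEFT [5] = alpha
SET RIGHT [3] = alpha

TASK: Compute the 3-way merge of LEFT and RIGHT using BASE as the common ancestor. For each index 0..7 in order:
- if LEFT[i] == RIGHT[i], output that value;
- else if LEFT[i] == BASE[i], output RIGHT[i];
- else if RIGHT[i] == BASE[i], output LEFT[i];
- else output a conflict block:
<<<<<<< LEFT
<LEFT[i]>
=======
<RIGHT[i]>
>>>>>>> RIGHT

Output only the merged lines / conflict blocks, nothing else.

Answer: <<<<<<< LEFT
delta
=======
alpha
>>>>>>> RIGHT
charlie
alpha
alpha
charlie
<<<<<<< LEFT
alpha
=======
foxtrot
>>>>>>> RIGHT
echo
echo

Derivation:
Final LEFT:  [delta, charlie, echo, foxtrot, charlie, alpha, echo, echo]
Final RIGHT: [alpha, charlie, alpha, alpha, bravo, foxtrot, echo, echo]
i=0: BASE=echo L=delta R=alpha all differ -> CONFLICT
i=1: L=charlie R=charlie -> agree -> charlie
i=2: L=echo=BASE, R=alpha -> take RIGHT -> alpha
i=3: L=foxtrot=BASE, R=alpha -> take RIGHT -> alpha
i=4: L=charlie, R=bravo=BASE -> take LEFT -> charlie
i=5: BASE=delta L=alpha R=foxtrot all differ -> CONFLICT
i=6: L=echo R=echo -> agree -> echo
i=7: L=echo R=echo -> agree -> echo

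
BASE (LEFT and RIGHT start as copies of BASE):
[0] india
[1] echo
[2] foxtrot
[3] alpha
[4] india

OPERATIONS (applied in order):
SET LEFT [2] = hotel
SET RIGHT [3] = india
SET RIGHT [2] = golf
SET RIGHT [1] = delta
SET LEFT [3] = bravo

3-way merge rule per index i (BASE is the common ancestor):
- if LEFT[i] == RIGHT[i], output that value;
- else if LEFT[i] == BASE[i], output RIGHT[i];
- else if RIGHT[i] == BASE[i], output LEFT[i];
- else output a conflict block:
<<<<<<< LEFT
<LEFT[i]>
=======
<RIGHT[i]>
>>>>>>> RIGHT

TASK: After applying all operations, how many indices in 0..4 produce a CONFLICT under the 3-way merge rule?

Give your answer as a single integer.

Final LEFT:  [india, echo, hotel, bravo, india]
Final RIGHT: [india, delta, golf, india, india]
i=0: L=india R=india -> agree -> india
i=1: L=echo=BASE, R=delta -> take RIGHT -> delta
i=2: BASE=foxtrot L=hotel R=golf all differ -> CONFLICT
i=3: BASE=alpha L=bravo R=india all differ -> CONFLICT
i=4: L=india R=india -> agree -> india
Conflict count: 2

Answer: 2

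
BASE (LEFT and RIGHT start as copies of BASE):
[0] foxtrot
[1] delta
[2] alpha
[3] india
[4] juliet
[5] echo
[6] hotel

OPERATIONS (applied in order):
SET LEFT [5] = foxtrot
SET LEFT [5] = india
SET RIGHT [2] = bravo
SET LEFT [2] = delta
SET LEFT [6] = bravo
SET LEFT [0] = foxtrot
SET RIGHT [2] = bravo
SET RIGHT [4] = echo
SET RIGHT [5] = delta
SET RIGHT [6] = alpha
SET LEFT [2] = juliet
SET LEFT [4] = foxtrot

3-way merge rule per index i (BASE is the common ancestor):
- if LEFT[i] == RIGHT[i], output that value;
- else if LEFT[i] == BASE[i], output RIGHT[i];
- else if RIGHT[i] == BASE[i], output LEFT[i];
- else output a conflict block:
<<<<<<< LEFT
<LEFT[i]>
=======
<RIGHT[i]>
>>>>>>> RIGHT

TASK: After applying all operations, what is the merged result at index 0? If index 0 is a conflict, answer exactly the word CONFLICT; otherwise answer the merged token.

Final LEFT:  [foxtrot, delta, juliet, india, foxtrot, india, bravo]
Final RIGHT: [foxtrot, delta, bravo, india, echo, delta, alpha]
i=0: L=foxtrot R=foxtrot -> agree -> foxtrot
i=1: L=delta R=delta -> agree -> delta
i=2: BASE=alpha L=juliet R=bravo all differ -> CONFLICT
i=3: L=india R=india -> agree -> india
i=4: BASE=juliet L=foxtrot R=echo all differ -> CONFLICT
i=5: BASE=echo L=india R=delta all differ -> CONFLICT
i=6: BASE=hotel L=bravo R=alpha all differ -> CONFLICT
Index 0 -> foxtrot

Answer: foxtrot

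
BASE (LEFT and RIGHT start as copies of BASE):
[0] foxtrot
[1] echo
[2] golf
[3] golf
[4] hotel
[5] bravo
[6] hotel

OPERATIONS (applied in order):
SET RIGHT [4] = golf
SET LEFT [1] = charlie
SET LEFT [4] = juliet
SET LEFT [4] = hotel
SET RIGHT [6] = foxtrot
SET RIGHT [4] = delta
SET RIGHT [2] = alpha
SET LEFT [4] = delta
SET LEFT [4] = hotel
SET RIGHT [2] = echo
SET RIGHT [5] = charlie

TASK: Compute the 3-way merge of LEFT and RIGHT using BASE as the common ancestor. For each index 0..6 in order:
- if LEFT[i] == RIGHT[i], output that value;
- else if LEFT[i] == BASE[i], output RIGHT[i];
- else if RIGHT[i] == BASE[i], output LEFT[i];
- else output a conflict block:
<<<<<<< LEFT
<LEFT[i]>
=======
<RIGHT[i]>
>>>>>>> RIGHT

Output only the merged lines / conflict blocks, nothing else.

Answer: foxtrot
charlie
echo
golf
delta
charlie
foxtrot

Derivation:
Final LEFT:  [foxtrot, charlie, golf, golf, hotel, bravo, hotel]
Final RIGHT: [foxtrot, echo, echo, golf, delta, charlie, foxtrot]
i=0: L=foxtrot R=foxtrot -> agree -> foxtrot
i=1: L=charlie, R=echo=BASE -> take LEFT -> charlie
i=2: L=golf=BASE, R=echo -> take RIGHT -> echo
i=3: L=golf R=golf -> agree -> golf
i=4: L=hotel=BASE, R=delta -> take RIGHT -> delta
i=5: L=bravo=BASE, R=charlie -> take RIGHT -> charlie
i=6: L=hotel=BASE, R=foxtrot -> take RIGHT -> foxtrot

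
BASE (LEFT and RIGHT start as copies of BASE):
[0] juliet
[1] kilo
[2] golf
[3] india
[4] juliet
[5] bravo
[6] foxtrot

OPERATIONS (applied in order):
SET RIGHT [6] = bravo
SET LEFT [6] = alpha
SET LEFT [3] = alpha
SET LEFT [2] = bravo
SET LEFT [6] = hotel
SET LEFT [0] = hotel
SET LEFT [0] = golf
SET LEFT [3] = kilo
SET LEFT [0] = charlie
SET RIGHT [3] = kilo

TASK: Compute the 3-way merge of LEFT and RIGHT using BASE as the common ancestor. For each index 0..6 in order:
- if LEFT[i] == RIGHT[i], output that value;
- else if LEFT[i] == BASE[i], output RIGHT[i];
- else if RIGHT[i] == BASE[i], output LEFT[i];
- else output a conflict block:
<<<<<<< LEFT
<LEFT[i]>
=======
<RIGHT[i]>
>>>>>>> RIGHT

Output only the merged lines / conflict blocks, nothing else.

Answer: charlie
kilo
bravo
kilo
juliet
bravo
<<<<<<< LEFT
hotel
=======
bravo
>>>>>>> RIGHT

Derivation:
Final LEFT:  [charlie, kilo, bravo, kilo, juliet, bravo, hotel]
Final RIGHT: [juliet, kilo, golf, kilo, juliet, bravo, bravo]
i=0: L=charlie, R=juliet=BASE -> take LEFT -> charlie
i=1: L=kilo R=kilo -> agree -> kilo
i=2: L=bravo, R=golf=BASE -> take LEFT -> bravo
i=3: L=kilo R=kilo -> agree -> kilo
i=4: L=juliet R=juliet -> agree -> juliet
i=5: L=bravo R=bravo -> agree -> bravo
i=6: BASE=foxtrot L=hotel R=bravo all differ -> CONFLICT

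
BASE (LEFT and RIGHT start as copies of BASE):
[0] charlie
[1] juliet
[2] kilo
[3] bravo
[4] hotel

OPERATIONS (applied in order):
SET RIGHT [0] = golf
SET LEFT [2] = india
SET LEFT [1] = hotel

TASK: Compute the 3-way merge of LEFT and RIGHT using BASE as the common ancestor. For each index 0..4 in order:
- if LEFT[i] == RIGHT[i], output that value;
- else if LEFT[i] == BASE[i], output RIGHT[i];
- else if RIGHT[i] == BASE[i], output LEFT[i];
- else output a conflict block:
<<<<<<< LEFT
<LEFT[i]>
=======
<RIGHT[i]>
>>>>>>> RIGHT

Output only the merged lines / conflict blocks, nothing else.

Final LEFT:  [charlie, hotel, india, bravo, hotel]
Final RIGHT: [golf, juliet, kilo, bravo, hotel]
i=0: L=charlie=BASE, R=golf -> take RIGHT -> golf
i=1: L=hotel, R=juliet=BASE -> take LEFT -> hotel
i=2: L=india, R=kilo=BASE -> take LEFT -> india
i=3: L=bravo R=bravo -> agree -> bravo
i=4: L=hotel R=hotel -> agree -> hotel

Answer: golf
hotel
india
bravo
hotel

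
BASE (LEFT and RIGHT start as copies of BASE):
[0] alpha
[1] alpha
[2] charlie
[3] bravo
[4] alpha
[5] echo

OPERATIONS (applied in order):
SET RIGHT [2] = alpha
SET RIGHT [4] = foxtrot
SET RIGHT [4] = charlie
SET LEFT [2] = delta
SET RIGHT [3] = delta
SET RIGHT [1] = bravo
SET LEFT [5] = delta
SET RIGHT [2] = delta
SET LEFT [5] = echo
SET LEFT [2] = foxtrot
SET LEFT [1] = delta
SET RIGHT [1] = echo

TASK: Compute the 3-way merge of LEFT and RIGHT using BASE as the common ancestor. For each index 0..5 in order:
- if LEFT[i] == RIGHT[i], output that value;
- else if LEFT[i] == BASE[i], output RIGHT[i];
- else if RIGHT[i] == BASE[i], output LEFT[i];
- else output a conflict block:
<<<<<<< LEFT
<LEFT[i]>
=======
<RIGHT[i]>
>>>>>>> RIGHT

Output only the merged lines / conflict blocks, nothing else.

Answer: alpha
<<<<<<< LEFT
delta
=======
echo
>>>>>>> RIGHT
<<<<<<< LEFT
foxtrot
=======
delta
>>>>>>> RIGHT
delta
charlie
echo

Derivation:
Final LEFT:  [alpha, delta, foxtrot, bravo, alpha, echo]
Final RIGHT: [alpha, echo, delta, delta, charlie, echo]
i=0: L=alpha R=alpha -> agree -> alpha
i=1: BASE=alpha L=delta R=echo all differ -> CONFLICT
i=2: BASE=charlie L=foxtrot R=delta all differ -> CONFLICT
i=3: L=bravo=BASE, R=delta -> take RIGHT -> delta
i=4: L=alpha=BASE, R=charlie -> take RIGHT -> charlie
i=5: L=echo R=echo -> agree -> echo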